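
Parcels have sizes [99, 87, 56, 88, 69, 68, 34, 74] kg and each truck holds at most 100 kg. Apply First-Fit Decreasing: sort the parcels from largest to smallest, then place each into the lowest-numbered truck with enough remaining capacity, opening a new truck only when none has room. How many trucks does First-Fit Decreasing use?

Sorted descending: 99, 88, 87, 74, 69, 68, 56, 34.
Put 99 kg in truck 1; 1 kg remain.
Put 88 kg in truck 2; 12 kg remain.
Put 87 kg in truck 3; 13 kg remain.
Put 74 kg in truck 4; 26 kg remain.
Put 69 kg in truck 5; 31 kg remain.
Put 68 kg in truck 6; 32 kg remain.
Put 56 kg in truck 7; 44 kg remain.
Put 34 kg in truck 7; 10 kg remain.

7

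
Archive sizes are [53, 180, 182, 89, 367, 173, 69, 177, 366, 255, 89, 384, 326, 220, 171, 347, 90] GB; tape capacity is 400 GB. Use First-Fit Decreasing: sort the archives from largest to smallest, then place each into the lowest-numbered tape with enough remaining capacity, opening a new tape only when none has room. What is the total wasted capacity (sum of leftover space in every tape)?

462

Sorted descending: 384, 367, 366, 347, 326, 255, 220, 182, 180, 177, 173, 171, 90, 89, 89, 69, 53.
384 GB → tape 1 (remaining 16 GB)
367 GB → tape 2 (remaining 33 GB)
366 GB → tape 3 (remaining 34 GB)
347 GB → tape 4 (remaining 53 GB)
326 GB → tape 5 (remaining 74 GB)
255 GB → tape 6 (remaining 145 GB)
220 GB → tape 7 (remaining 180 GB)
182 GB → tape 8 (remaining 218 GB)
180 GB → tape 7 (remaining 0 GB)
177 GB → tape 8 (remaining 41 GB)
173 GB → tape 9 (remaining 227 GB)
171 GB → tape 9 (remaining 56 GB)
90 GB → tape 6 (remaining 55 GB)
89 GB → tape 10 (remaining 311 GB)
89 GB → tape 10 (remaining 222 GB)
69 GB → tape 5 (remaining 5 GB)
53 GB → tape 4 (remaining 0 GB)
10 tapes × 400 GB = 4000 GB; used 3538 GB; unused 462 GB.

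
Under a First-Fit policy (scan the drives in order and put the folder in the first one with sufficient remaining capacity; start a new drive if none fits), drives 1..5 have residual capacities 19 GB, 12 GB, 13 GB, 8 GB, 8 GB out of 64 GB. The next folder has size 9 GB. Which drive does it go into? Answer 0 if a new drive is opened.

Drives with room: drive 1 (19 GB), drive 2 (12 GB), drive 3 (13 GB).
The first with room is drive 1.

1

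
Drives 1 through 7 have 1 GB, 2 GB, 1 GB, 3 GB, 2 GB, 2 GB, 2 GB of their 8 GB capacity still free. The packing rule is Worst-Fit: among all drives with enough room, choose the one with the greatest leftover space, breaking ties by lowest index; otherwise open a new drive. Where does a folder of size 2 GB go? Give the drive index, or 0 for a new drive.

Drives with room: drive 2 (2 GB), drive 4 (3 GB), drive 5 (2 GB), drive 6 (2 GB), drive 7 (2 GB).
Most room is drive 4 with 3 GB free.

4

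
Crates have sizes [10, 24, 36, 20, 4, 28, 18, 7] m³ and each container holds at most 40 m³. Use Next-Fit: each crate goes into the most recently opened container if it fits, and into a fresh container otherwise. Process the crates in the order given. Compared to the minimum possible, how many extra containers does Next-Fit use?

1

Next-Fit: [10,24] [36] [20,4] [28] [18,7] → 5 containers.
Total size 147 m³; any packing needs at least ⌈147/40⌉ = 4 containers.
An optimal packing achieves that bound: [36,4] [28,10] [24,7] [20,18] → 4 containers.
Excess: 5 − 4 = 1.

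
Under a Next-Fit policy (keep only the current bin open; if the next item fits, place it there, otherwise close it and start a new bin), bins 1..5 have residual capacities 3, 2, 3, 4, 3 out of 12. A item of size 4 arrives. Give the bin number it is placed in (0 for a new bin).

Next-Fit only looks at bin 5, which has 3 free.
4 does not fit, so a new bin is opened.

0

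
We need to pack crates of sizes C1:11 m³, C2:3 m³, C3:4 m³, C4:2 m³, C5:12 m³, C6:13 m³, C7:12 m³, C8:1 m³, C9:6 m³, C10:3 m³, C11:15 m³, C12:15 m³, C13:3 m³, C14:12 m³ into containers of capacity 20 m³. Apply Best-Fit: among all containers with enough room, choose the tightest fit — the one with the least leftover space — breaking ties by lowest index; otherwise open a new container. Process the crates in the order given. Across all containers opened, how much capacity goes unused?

C1 (11 m³) → container 1 (remaining 9 m³)
C2 (3 m³) → container 1 (remaining 6 m³)
C3 (4 m³) → container 1 (remaining 2 m³)
C4 (2 m³) → container 1 (remaining 0 m³)
C5 (12 m³) → container 2 (remaining 8 m³)
C6 (13 m³) → container 3 (remaining 7 m³)
C7 (12 m³) → container 4 (remaining 8 m³)
C8 (1 m³) → container 3 (remaining 6 m³)
C9 (6 m³) → container 3 (remaining 0 m³)
C10 (3 m³) → container 2 (remaining 5 m³)
C11 (15 m³) → container 5 (remaining 5 m³)
C12 (15 m³) → container 6 (remaining 5 m³)
C13 (3 m³) → container 2 (remaining 2 m³)
C14 (12 m³) → container 7 (remaining 8 m³)
7 containers × 20 m³ = 140 m³; used 112 m³; unused 28 m³.

28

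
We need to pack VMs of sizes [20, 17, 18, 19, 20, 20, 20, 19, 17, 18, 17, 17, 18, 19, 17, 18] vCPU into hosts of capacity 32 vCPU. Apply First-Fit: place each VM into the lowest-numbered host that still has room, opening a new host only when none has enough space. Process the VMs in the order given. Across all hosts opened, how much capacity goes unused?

host 1: place 20 vCPU, 12 vCPU left
host 2: place 17 vCPU, 15 vCPU left
host 3: place 18 vCPU, 14 vCPU left
host 4: place 19 vCPU, 13 vCPU left
host 5: place 20 vCPU, 12 vCPU left
host 6: place 20 vCPU, 12 vCPU left
host 7: place 20 vCPU, 12 vCPU left
host 8: place 19 vCPU, 13 vCPU left
host 9: place 17 vCPU, 15 vCPU left
host 10: place 18 vCPU, 14 vCPU left
host 11: place 17 vCPU, 15 vCPU left
host 12: place 17 vCPU, 15 vCPU left
host 13: place 18 vCPU, 14 vCPU left
host 14: place 19 vCPU, 13 vCPU left
host 15: place 17 vCPU, 15 vCPU left
host 16: place 18 vCPU, 14 vCPU left
16 hosts × 32 vCPU = 512 vCPU; used 294 vCPU; unused 218 vCPU.

218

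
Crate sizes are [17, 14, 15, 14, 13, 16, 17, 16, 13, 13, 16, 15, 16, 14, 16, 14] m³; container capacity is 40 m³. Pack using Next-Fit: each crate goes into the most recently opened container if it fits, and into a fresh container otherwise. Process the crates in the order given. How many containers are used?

8 containers

container 1: place 17 m³, 23 m³ left
container 1: place 14 m³, 9 m³ left
container 2: place 15 m³, 25 m³ left
container 2: place 14 m³, 11 m³ left
container 3: place 13 m³, 27 m³ left
container 3: place 16 m³, 11 m³ left
container 4: place 17 m³, 23 m³ left
container 4: place 16 m³, 7 m³ left
container 5: place 13 m³, 27 m³ left
container 5: place 13 m³, 14 m³ left
container 6: place 16 m³, 24 m³ left
container 6: place 15 m³, 9 m³ left
container 7: place 16 m³, 24 m³ left
container 7: place 14 m³, 10 m³ left
container 8: place 16 m³, 24 m³ left
container 8: place 14 m³, 10 m³ left
Final containers: [17,14] [15,14] [13,16] [17,16] [13,13] [16,15] [16,14] [16,14].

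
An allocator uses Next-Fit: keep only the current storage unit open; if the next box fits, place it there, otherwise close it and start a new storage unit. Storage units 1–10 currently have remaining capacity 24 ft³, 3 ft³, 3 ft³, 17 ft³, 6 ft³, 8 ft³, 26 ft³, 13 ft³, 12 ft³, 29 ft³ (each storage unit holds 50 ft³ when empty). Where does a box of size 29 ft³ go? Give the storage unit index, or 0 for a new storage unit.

Next-Fit only looks at storage unit 10, which has 29 ft³ free.
29 ft³ fits there.

10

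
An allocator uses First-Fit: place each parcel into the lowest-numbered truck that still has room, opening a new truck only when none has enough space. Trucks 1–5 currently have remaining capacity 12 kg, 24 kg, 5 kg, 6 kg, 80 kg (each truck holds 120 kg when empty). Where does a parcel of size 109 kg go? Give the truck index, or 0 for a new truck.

No truck has ≥ 109 kg free, so a new truck is opened.

0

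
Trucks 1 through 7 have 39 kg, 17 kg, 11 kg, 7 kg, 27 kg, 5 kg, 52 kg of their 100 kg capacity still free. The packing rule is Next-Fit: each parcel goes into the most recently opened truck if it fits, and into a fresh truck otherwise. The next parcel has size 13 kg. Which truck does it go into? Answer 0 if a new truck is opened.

Next-Fit only looks at truck 7, which has 52 kg free.
13 kg fits there.

7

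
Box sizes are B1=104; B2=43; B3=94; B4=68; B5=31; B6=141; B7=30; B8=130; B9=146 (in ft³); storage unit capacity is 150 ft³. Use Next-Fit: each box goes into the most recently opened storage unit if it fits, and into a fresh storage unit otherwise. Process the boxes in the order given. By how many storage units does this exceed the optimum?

1

Next-Fit: [104,43] [94] [68,31] [141] [30] [130] [146] → 7 storage units.
Total size 787 ft³; any packing needs at least ⌈787/150⌉ = 6 storage units.
An optimal packing achieves that bound: [146] [141] [130] [104,43] [94,31] [68,30] → 6 storage units.
Excess: 7 − 6 = 1.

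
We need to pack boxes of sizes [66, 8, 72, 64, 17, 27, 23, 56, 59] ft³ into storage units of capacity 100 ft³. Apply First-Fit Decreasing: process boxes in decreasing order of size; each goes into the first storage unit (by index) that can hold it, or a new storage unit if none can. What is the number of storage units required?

5

Sorted descending: 72, 66, 64, 59, 56, 27, 23, 17, 8.
Put 72 ft³ in storage unit 1; 28 ft³ remain.
Put 66 ft³ in storage unit 2; 34 ft³ remain.
Put 64 ft³ in storage unit 3; 36 ft³ remain.
Put 59 ft³ in storage unit 4; 41 ft³ remain.
Put 56 ft³ in storage unit 5; 44 ft³ remain.
Put 27 ft³ in storage unit 1; 1 ft³ remain.
Put 23 ft³ in storage unit 2; 11 ft³ remain.
Put 17 ft³ in storage unit 3; 19 ft³ remain.
Put 8 ft³ in storage unit 2; 3 ft³ remain.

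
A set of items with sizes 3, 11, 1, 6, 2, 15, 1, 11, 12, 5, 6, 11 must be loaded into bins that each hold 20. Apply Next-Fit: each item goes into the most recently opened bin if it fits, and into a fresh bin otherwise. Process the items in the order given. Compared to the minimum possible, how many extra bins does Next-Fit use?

Next-Fit: [3,11,1] [6,2] [15,1] [11] [12,5] [6,11] → 6 bins.
Total size 84; any packing needs at least ⌈84/20⌉ = 5 bins.
An optimal packing achieves that bound: [15,5] [12,6,2] [11,6,3] [11,1,1] [11] → 5 bins.
Excess: 6 − 5 = 1.

1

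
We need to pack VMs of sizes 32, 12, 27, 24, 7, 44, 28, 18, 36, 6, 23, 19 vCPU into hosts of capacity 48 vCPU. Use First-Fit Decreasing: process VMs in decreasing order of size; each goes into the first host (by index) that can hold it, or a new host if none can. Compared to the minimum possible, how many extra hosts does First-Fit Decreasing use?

0

First-Fit Decreasing: [44] [36,12] [32,7,6] [28,19] [27,18] [24,23] → 6 hosts.
Total size 276 vCPU; any packing needs at least ⌈276/48⌉ = 6 hosts.
So 6 is already optimal.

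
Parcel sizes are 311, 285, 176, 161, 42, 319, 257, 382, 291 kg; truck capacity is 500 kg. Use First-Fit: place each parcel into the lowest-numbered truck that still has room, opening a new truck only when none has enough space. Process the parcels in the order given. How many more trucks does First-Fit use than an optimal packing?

0

First-Fit: [311,176] [285,161,42] [319] [257] [382] [291] → 6 trucks.
6 parcels exceed 250 kg (half the capacity), and no two of those can share a truck, so at least 6 trucks are needed.
So 6 is already optimal.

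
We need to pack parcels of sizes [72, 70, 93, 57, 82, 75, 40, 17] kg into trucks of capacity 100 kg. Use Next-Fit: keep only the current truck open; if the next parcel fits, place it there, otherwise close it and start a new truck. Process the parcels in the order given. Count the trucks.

7 trucks

72 kg → truck 1 (remaining 28 kg)
70 kg → truck 2 (remaining 30 kg)
93 kg → truck 3 (remaining 7 kg)
57 kg → truck 4 (remaining 43 kg)
82 kg → truck 5 (remaining 18 kg)
75 kg → truck 6 (remaining 25 kg)
40 kg → truck 7 (remaining 60 kg)
17 kg → truck 7 (remaining 43 kg)
Final trucks: [72] [70] [93] [57] [82] [75] [40,17].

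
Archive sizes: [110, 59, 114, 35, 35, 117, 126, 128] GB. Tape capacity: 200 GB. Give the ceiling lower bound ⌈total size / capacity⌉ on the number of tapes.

Total size = 110 + 59 + 114 + 35 + 35 + 117 + 126 + 128 = 724 GB.
⌈724 / 200⌉ = 4.

4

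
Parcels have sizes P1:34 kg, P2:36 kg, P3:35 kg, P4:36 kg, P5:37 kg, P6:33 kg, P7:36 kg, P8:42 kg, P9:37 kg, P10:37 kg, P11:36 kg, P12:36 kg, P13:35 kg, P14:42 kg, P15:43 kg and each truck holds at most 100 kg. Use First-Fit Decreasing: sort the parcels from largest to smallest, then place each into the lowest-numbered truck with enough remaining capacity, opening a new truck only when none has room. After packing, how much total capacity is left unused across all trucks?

245

Sorted descending: 43, 42, 42, 37, 37, 37, 36, 36, 36, 36, 36, 35, 35, 34, 33.
truck 1: place 43 kg, 57 kg left
truck 1: place 42 kg, 15 kg left
truck 2: place 42 kg, 58 kg left
truck 2: place 37 kg, 21 kg left
truck 3: place 37 kg, 63 kg left
truck 3: place 37 kg, 26 kg left
truck 4: place 36 kg, 64 kg left
truck 4: place 36 kg, 28 kg left
truck 5: place 36 kg, 64 kg left
truck 5: place 36 kg, 28 kg left
truck 6: place 36 kg, 64 kg left
truck 6: place 35 kg, 29 kg left
truck 7: place 35 kg, 65 kg left
truck 7: place 34 kg, 31 kg left
truck 8: place 33 kg, 67 kg left
8 trucks × 100 kg = 800 kg; used 555 kg; unused 245 kg.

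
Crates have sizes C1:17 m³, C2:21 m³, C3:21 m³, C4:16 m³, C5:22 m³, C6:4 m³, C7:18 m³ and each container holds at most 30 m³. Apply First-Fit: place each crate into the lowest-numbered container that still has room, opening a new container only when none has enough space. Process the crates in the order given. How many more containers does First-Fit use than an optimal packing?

0

First-Fit: [17,4] [21] [21] [16] [22] [18] → 6 containers.
6 crates exceed 15 m³ (half the capacity), and no two of those can share a container, so at least 6 containers are needed.
So 6 is already optimal.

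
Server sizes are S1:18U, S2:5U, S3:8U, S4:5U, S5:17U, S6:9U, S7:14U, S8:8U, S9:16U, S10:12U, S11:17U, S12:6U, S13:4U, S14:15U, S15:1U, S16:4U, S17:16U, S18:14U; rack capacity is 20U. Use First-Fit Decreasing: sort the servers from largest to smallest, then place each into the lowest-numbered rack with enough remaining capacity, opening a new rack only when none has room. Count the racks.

10

Sorted descending: 18, 17, 17, 16, 16, 15, 14, 14, 12, 9, 8, 8, 6, 5, 5, 4, 4, 1.
18U → rack 1 (remaining 2U)
17U → rack 2 (remaining 3U)
17U → rack 3 (remaining 3U)
16U → rack 4 (remaining 4U)
16U → rack 5 (remaining 4U)
15U → rack 6 (remaining 5U)
14U → rack 7 (remaining 6U)
14U → rack 8 (remaining 6U)
12U → rack 9 (remaining 8U)
9U → rack 10 (remaining 11U)
8U → rack 9 (remaining 0U)
8U → rack 10 (remaining 3U)
6U → rack 7 (remaining 0U)
5U → rack 6 (remaining 0U)
5U → rack 8 (remaining 1U)
4U → rack 4 (remaining 0U)
4U → rack 5 (remaining 0U)
1U → rack 1 (remaining 1U)
Final racks: [18,1] [17] [17] [16,4] [16,4] [15,5] [14,6] [14,5] [12,8] [9,8].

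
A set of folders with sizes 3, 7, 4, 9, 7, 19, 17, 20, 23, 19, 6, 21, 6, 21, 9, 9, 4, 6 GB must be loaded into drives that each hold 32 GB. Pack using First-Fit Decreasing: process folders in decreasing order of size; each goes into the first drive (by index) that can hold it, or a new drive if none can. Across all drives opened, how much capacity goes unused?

Sorted descending: 23, 21, 21, 20, 19, 19, 17, 9, 9, 9, 7, 7, 6, 6, 6, 4, 4, 3.
Put 23 GB in drive 1; 9 GB remain.
Put 21 GB in drive 2; 11 GB remain.
Put 21 GB in drive 3; 11 GB remain.
Put 20 GB in drive 4; 12 GB remain.
Put 19 GB in drive 5; 13 GB remain.
Put 19 GB in drive 6; 13 GB remain.
Put 17 GB in drive 7; 15 GB remain.
Put 9 GB in drive 1; 0 GB remain.
Put 9 GB in drive 2; 2 GB remain.
Put 9 GB in drive 3; 2 GB remain.
Put 7 GB in drive 4; 5 GB remain.
Put 7 GB in drive 5; 6 GB remain.
Put 6 GB in drive 5; 0 GB remain.
Put 6 GB in drive 6; 7 GB remain.
Put 6 GB in drive 6; 1 GB remain.
Put 4 GB in drive 4; 1 GB remain.
Put 4 GB in drive 7; 11 GB remain.
Put 3 GB in drive 7; 8 GB remain.
7 drives × 32 GB = 224 GB; used 210 GB; unused 14 GB.

14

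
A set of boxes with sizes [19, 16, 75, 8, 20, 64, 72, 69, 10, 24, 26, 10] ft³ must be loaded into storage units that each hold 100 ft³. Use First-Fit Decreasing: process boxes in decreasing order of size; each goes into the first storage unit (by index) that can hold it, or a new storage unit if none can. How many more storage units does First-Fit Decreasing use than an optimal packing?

0

First-Fit Decreasing: [75,24] [72,26] [69,20,10] [64,19,16] [10,8] → 5 storage units.
Total size 413 ft³; any packing needs at least ⌈413/100⌉ = 5 storage units.
So 5 is already optimal.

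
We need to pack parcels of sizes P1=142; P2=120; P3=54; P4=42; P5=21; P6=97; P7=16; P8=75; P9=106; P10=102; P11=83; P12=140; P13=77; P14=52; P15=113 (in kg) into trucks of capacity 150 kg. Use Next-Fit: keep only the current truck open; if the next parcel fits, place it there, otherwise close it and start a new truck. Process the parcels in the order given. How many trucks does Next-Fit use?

truck 1: place P1 (142 kg), 8 kg left
truck 2: place P2 (120 kg), 30 kg left
truck 3: place P3 (54 kg), 96 kg left
truck 3: place P4 (42 kg), 54 kg left
truck 3: place P5 (21 kg), 33 kg left
truck 4: place P6 (97 kg), 53 kg left
truck 4: place P7 (16 kg), 37 kg left
truck 5: place P8 (75 kg), 75 kg left
truck 6: place P9 (106 kg), 44 kg left
truck 7: place P10 (102 kg), 48 kg left
truck 8: place P11 (83 kg), 67 kg left
truck 9: place P12 (140 kg), 10 kg left
truck 10: place P13 (77 kg), 73 kg left
truck 10: place P14 (52 kg), 21 kg left
truck 11: place P15 (113 kg), 37 kg left
Final trucks: [142] [120] [54,42,21] [97,16] [75] [106] [102] [83] [140] [77,52] [113].

11 trucks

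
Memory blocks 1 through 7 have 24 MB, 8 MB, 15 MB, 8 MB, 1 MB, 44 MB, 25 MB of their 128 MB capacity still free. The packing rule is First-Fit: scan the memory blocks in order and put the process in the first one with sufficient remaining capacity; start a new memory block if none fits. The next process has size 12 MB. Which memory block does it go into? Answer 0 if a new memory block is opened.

Memory blocks with room: memory block 1 (24 MB), memory block 3 (15 MB), memory block 6 (44 MB), memory block 7 (25 MB).
The first with room is memory block 1.

1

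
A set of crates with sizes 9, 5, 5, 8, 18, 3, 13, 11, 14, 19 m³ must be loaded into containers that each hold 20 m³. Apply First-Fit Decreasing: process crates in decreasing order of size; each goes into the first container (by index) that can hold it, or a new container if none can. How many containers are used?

6 containers

Sorted descending: 19, 18, 14, 13, 11, 9, 8, 5, 5, 3.
19 m³ → container 1 (remaining 1 m³)
18 m³ → container 2 (remaining 2 m³)
14 m³ → container 3 (remaining 6 m³)
13 m³ → container 4 (remaining 7 m³)
11 m³ → container 5 (remaining 9 m³)
9 m³ → container 5 (remaining 0 m³)
8 m³ → container 6 (remaining 12 m³)
5 m³ → container 3 (remaining 1 m³)
5 m³ → container 4 (remaining 2 m³)
3 m³ → container 6 (remaining 9 m³)
Final containers: [19] [18] [14,5] [13,5] [11,9] [8,3].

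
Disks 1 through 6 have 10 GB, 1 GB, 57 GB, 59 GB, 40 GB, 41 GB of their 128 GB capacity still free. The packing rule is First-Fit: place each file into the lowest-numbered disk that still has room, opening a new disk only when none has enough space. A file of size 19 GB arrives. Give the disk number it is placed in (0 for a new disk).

Disks with room: disk 3 (57 GB), disk 4 (59 GB), disk 5 (40 GB), disk 6 (41 GB).
The first with room is disk 3.

3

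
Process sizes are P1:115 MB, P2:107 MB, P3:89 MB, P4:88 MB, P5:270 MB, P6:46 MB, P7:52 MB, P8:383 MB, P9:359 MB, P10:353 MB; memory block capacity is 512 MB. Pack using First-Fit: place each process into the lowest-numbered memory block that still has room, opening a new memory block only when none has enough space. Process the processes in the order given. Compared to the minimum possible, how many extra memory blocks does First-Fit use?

1

First-Fit: [115,107,89,88,46,52] [270] [383] [359] [353] → 5 memory blocks.
Total size 1862 MB; any packing needs at least ⌈1862/512⌉ = 4 memory blocks.
An optimal packing achieves that bound: [383,115] [359,107,46] [353,89,52] [270,88] → 4 memory blocks.
Excess: 5 − 4 = 1.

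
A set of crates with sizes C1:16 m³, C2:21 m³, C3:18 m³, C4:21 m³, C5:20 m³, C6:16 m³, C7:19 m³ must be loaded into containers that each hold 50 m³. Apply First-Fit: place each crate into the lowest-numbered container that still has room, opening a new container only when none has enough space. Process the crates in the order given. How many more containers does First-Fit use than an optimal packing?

First-Fit: [16,21] [18,21] [20,16] [19] → 4 containers.
Total size 131 m³; any packing needs at least ⌈131/50⌉ = 3 containers.
An optimal packing achieves that bound: [21,21] [20,19] [18,16,16] → 3 containers.
Excess: 4 − 3 = 1.

1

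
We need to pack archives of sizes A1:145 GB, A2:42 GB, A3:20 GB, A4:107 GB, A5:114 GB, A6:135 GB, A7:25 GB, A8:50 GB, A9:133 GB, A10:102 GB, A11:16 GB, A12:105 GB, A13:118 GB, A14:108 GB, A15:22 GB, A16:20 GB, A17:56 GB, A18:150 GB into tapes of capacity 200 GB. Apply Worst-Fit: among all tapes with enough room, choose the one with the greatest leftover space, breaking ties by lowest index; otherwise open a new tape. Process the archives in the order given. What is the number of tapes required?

Put A1 (145 GB) in tape 1; 55 GB remain.
Put A2 (42 GB) in tape 1; 13 GB remain.
Put A3 (20 GB) in tape 2; 180 GB remain.
Put A4 (107 GB) in tape 2; 73 GB remain.
Put A5 (114 GB) in tape 3; 86 GB remain.
Put A6 (135 GB) in tape 4; 65 GB remain.
Put A7 (25 GB) in tape 3; 61 GB remain.
Put A8 (50 GB) in tape 2; 23 GB remain.
Put A9 (133 GB) in tape 5; 67 GB remain.
Put A10 (102 GB) in tape 6; 98 GB remain.
Put A11 (16 GB) in tape 6; 82 GB remain.
Put A12 (105 GB) in tape 7; 95 GB remain.
Put A13 (118 GB) in tape 8; 82 GB remain.
Put A14 (108 GB) in tape 9; 92 GB remain.
Put A15 (22 GB) in tape 7; 73 GB remain.
Put A16 (20 GB) in tape 9; 72 GB remain.
Put A17 (56 GB) in tape 6; 26 GB remain.
Put A18 (150 GB) in tape 10; 50 GB remain.
Final tapes: [145,42] [20,107,50] [114,25] [135] [133] [102,16,56] [105,22] [118] [108,20] [150].

10 tapes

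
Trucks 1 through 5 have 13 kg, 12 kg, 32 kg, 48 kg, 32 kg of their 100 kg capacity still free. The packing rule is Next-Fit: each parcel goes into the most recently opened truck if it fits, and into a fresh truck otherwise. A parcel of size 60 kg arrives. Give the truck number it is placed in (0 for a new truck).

Next-Fit only looks at truck 5, which has 32 kg free.
60 kg does not fit, so a new truck is opened.

0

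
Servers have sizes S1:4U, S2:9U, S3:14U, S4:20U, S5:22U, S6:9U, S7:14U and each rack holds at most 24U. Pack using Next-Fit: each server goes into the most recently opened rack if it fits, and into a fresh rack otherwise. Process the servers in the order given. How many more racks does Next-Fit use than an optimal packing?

1

Next-Fit: [4,9] [14] [20] [22] [9,14] → 5 racks.
Total size 92U; any packing needs at least ⌈92/24⌉ = 4 racks.
An optimal packing achieves that bound: [22] [20,4] [14,9] [14,9] → 4 racks.
Excess: 5 − 4 = 1.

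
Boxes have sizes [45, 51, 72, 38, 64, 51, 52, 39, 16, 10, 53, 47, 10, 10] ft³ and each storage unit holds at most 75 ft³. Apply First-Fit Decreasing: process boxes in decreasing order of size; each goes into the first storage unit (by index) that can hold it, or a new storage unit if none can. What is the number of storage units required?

Sorted descending: 72, 64, 53, 52, 51, 51, 47, 45, 39, 38, 16, 10, 10, 10.
storage unit 1: place 72 ft³, 3 ft³ left
storage unit 2: place 64 ft³, 11 ft³ left
storage unit 3: place 53 ft³, 22 ft³ left
storage unit 4: place 52 ft³, 23 ft³ left
storage unit 5: place 51 ft³, 24 ft³ left
storage unit 6: place 51 ft³, 24 ft³ left
storage unit 7: place 47 ft³, 28 ft³ left
storage unit 8: place 45 ft³, 30 ft³ left
storage unit 9: place 39 ft³, 36 ft³ left
storage unit 10: place 38 ft³, 37 ft³ left
storage unit 3: place 16 ft³, 6 ft³ left
storage unit 2: place 10 ft³, 1 ft³ left
storage unit 4: place 10 ft³, 13 ft³ left
storage unit 4: place 10 ft³, 3 ft³ left
Final storage units: [72] [64,10] [53,16] [52,10,10] [51] [51] [47] [45] [39] [38].

10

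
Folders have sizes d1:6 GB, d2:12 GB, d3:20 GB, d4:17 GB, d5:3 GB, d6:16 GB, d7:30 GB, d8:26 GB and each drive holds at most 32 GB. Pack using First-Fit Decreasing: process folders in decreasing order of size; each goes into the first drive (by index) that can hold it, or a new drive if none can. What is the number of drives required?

5

Sorted descending: 30, 26, 20, 17, 16, 12, 6, 3.
30 GB → drive 1 (remaining 2 GB)
26 GB → drive 2 (remaining 6 GB)
20 GB → drive 3 (remaining 12 GB)
17 GB → drive 4 (remaining 15 GB)
16 GB → drive 5 (remaining 16 GB)
12 GB → drive 3 (remaining 0 GB)
6 GB → drive 2 (remaining 0 GB)
3 GB → drive 4 (remaining 12 GB)
Final drives: [30] [26,6] [20,12] [17,3] [16].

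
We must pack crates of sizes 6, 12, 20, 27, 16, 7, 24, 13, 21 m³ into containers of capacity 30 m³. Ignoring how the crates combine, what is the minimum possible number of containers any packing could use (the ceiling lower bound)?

Total size = 6 + 12 + 20 + 27 + 16 + 7 + 24 + 13 + 21 = 146 m³.
⌈146 / 30⌉ = 5.

5 containers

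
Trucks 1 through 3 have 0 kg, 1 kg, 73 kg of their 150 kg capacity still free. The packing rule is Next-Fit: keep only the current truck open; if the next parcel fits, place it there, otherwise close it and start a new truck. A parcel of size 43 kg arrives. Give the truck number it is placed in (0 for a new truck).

Next-Fit only looks at truck 3, which has 73 kg free.
43 kg fits there.

3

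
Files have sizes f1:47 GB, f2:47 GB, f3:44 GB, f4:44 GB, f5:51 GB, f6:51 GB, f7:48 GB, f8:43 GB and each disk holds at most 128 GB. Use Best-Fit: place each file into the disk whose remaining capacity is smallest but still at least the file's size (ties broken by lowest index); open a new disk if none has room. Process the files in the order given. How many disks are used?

f1 (47 GB) → disk 1 (remaining 81 GB)
f2 (47 GB) → disk 1 (remaining 34 GB)
f3 (44 GB) → disk 2 (remaining 84 GB)
f4 (44 GB) → disk 2 (remaining 40 GB)
f5 (51 GB) → disk 3 (remaining 77 GB)
f6 (51 GB) → disk 3 (remaining 26 GB)
f7 (48 GB) → disk 4 (remaining 80 GB)
f8 (43 GB) → disk 4 (remaining 37 GB)

4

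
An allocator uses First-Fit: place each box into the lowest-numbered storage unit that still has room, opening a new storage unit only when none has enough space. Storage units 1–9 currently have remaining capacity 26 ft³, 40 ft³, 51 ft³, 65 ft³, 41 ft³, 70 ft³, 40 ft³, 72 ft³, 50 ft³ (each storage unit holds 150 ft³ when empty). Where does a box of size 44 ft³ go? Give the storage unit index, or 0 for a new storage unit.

3

Storage units with room: storage unit 3 (51 ft³), storage unit 4 (65 ft³), storage unit 6 (70 ft³), storage unit 8 (72 ft³), storage unit 9 (50 ft³).
The first with room is storage unit 3.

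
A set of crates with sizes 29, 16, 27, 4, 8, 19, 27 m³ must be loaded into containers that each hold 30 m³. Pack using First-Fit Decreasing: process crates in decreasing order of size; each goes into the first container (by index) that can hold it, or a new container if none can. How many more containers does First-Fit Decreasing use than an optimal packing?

First-Fit Decreasing: [29] [27] [27] [19,8] [16,4] → 5 containers.
Total size 130 m³; any packing needs at least ⌈130/30⌉ = 5 containers.
So 5 is already optimal.

0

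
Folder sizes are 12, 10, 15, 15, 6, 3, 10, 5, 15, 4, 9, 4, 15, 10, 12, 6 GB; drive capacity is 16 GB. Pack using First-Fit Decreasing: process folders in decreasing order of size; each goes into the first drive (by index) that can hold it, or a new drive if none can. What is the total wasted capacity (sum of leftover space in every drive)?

Sorted descending: 15, 15, 15, 15, 12, 12, 10, 10, 10, 9, 6, 6, 5, 4, 4, 3.
Put 15 GB in drive 1; 1 GB remain.
Put 15 GB in drive 2; 1 GB remain.
Put 15 GB in drive 3; 1 GB remain.
Put 15 GB in drive 4; 1 GB remain.
Put 12 GB in drive 5; 4 GB remain.
Put 12 GB in drive 6; 4 GB remain.
Put 10 GB in drive 7; 6 GB remain.
Put 10 GB in drive 8; 6 GB remain.
Put 10 GB in drive 9; 6 GB remain.
Put 9 GB in drive 10; 7 GB remain.
Put 6 GB in drive 7; 0 GB remain.
Put 6 GB in drive 8; 0 GB remain.
Put 5 GB in drive 9; 1 GB remain.
Put 4 GB in drive 5; 0 GB remain.
Put 4 GB in drive 6; 0 GB remain.
Put 3 GB in drive 10; 4 GB remain.
10 drives × 16 GB = 160 GB; used 151 GB; unused 9 GB.

9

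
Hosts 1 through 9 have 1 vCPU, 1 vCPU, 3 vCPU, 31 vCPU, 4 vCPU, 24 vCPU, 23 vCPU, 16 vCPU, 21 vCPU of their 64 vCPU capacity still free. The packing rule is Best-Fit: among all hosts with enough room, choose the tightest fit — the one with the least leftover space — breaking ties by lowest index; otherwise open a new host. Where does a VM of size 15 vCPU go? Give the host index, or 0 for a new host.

8

Hosts with room: host 4 (31 vCPU), host 6 (24 vCPU), host 7 (23 vCPU), host 8 (16 vCPU), host 9 (21 vCPU).
Tightest fit is host 8 with 16 vCPU free.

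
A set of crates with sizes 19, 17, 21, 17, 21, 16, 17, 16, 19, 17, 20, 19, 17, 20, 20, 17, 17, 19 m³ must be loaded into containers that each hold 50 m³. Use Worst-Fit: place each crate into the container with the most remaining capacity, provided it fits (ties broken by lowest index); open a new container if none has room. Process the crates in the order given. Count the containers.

9

19 m³ → container 1 (remaining 31 m³)
17 m³ → container 1 (remaining 14 m³)
21 m³ → container 2 (remaining 29 m³)
17 m³ → container 2 (remaining 12 m³)
21 m³ → container 3 (remaining 29 m³)
16 m³ → container 3 (remaining 13 m³)
17 m³ → container 4 (remaining 33 m³)
16 m³ → container 4 (remaining 17 m³)
19 m³ → container 5 (remaining 31 m³)
17 m³ → container 5 (remaining 14 m³)
20 m³ → container 6 (remaining 30 m³)
19 m³ → container 6 (remaining 11 m³)
17 m³ → container 4 (remaining 0 m³)
20 m³ → container 7 (remaining 30 m³)
20 m³ → container 7 (remaining 10 m³)
17 m³ → container 8 (remaining 33 m³)
17 m³ → container 8 (remaining 16 m³)
19 m³ → container 9 (remaining 31 m³)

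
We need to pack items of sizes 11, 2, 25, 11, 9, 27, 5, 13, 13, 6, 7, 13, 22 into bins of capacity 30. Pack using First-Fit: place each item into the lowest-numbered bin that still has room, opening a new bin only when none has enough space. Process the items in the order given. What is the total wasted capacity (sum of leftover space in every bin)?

46

bin 1: place 11, 19 left
bin 1: place 2, 17 left
bin 2: place 25, 5 left
bin 1: place 11, 6 left
bin 3: place 9, 21 left
bin 4: place 27, 3 left
bin 1: place 5, 1 left
bin 3: place 13, 8 left
bin 5: place 13, 17 left
bin 3: place 6, 2 left
bin 5: place 7, 10 left
bin 6: place 13, 17 left
bin 7: place 22, 8 left
7 bins × 30 = 210; used 164; unused 46.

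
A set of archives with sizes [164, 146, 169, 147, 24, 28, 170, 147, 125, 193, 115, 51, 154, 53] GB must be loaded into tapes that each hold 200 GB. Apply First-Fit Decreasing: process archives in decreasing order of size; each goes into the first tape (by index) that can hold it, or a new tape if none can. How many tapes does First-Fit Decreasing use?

Sorted descending: 193, 170, 169, 164, 154, 147, 147, 146, 125, 115, 53, 51, 28, 24.
tape 1: place 193 GB, 7 GB left
tape 2: place 170 GB, 30 GB left
tape 3: place 169 GB, 31 GB left
tape 4: place 164 GB, 36 GB left
tape 5: place 154 GB, 46 GB left
tape 6: place 147 GB, 53 GB left
tape 7: place 147 GB, 53 GB left
tape 8: place 146 GB, 54 GB left
tape 9: place 125 GB, 75 GB left
tape 10: place 115 GB, 85 GB left
tape 6: place 53 GB, 0 GB left
tape 7: place 51 GB, 2 GB left
tape 2: place 28 GB, 2 GB left
tape 3: place 24 GB, 7 GB left
Final tapes: [193] [170,28] [169,24] [164] [154] [147,53] [147,51] [146] [125] [115].

10 tapes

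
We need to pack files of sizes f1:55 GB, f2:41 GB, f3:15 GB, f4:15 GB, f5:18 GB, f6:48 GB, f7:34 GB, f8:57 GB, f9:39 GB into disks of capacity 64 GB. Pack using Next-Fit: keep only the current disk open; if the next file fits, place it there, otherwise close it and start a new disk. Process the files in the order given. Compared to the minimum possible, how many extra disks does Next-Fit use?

1

Next-Fit: [55] [41,15] [15,18] [48] [34] [57] [39] → 7 disks.
Total size 322 GB; any packing needs at least ⌈322/64⌉ = 6 disks.
An optimal packing achieves that bound: [57] [55] [48,15] [41,18] [39,15] [34] → 6 disks.
Excess: 7 − 6 = 1.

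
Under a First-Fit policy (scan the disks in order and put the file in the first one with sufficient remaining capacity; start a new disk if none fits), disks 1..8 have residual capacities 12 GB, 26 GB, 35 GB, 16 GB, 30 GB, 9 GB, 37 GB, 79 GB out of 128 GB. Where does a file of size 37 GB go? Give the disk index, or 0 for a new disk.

7

Disks with room: disk 7 (37 GB), disk 8 (79 GB).
The first with room is disk 7.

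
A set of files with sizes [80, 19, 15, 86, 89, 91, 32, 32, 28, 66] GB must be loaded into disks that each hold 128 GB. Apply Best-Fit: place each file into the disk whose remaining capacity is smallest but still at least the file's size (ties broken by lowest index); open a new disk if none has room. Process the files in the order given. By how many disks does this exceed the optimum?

Best-Fit: [80,19,15] [86,28] [89,32] [91,32] [66] → 5 disks.
Total size 538 GB; any packing needs at least ⌈538/128⌉ = 5 disks.
So 5 is already optimal.

0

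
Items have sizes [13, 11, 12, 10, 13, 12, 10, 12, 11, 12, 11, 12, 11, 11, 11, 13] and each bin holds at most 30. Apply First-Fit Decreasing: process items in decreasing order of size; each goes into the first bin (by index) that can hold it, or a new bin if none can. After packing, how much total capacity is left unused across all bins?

Sorted descending: 13, 13, 13, 12, 12, 12, 12, 12, 11, 11, 11, 11, 11, 11, 10, 10.
13 → bin 1 (remaining 17)
13 → bin 1 (remaining 4)
13 → bin 2 (remaining 17)
12 → bin 2 (remaining 5)
12 → bin 3 (remaining 18)
12 → bin 3 (remaining 6)
12 → bin 4 (remaining 18)
12 → bin 4 (remaining 6)
11 → bin 5 (remaining 19)
11 → bin 5 (remaining 8)
11 → bin 6 (remaining 19)
11 → bin 6 (remaining 8)
11 → bin 7 (remaining 19)
11 → bin 7 (remaining 8)
10 → bin 8 (remaining 20)
10 → bin 8 (remaining 10)
8 bins × 30 = 240; used 185; unused 55.

55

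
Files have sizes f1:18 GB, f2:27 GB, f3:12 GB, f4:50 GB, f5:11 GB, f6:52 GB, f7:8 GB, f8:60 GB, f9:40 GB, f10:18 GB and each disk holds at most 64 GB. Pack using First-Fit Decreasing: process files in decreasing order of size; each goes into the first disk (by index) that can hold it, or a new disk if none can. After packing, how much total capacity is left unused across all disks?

Sorted descending: 60, 52, 50, 40, 27, 18, 18, 12, 11, 8.
Put 60 GB in disk 1; 4 GB remain.
Put 52 GB in disk 2; 12 GB remain.
Put 50 GB in disk 3; 14 GB remain.
Put 40 GB in disk 4; 24 GB remain.
Put 27 GB in disk 5; 37 GB remain.
Put 18 GB in disk 4; 6 GB remain.
Put 18 GB in disk 5; 19 GB remain.
Put 12 GB in disk 2; 0 GB remain.
Put 11 GB in disk 3; 3 GB remain.
Put 8 GB in disk 5; 11 GB remain.
5 disks × 64 GB = 320 GB; used 296 GB; unused 24 GB.

24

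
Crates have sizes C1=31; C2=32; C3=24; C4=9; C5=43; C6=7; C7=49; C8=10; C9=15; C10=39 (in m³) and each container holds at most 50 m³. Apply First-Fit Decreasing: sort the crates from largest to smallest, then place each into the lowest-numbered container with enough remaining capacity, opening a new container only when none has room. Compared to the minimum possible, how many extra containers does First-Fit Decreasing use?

0

First-Fit Decreasing: [49] [43,7] [39,10] [32,15] [31,9] [24] → 6 containers.
Total size 259 m³; any packing needs at least ⌈259/50⌉ = 6 containers.
So 6 is already optimal.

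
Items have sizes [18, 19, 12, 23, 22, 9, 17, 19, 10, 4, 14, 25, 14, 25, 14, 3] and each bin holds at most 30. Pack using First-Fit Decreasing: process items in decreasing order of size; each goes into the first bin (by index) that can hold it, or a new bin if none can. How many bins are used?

Sorted descending: 25, 25, 23, 22, 19, 19, 18, 17, 14, 14, 14, 12, 10, 9, 4, 3.
bin 1: place 25, 5 left
bin 2: place 25, 5 left
bin 3: place 23, 7 left
bin 4: place 22, 8 left
bin 5: place 19, 11 left
bin 6: place 19, 11 left
bin 7: place 18, 12 left
bin 8: place 17, 13 left
bin 9: place 14, 16 left
bin 9: place 14, 2 left
bin 10: place 14, 16 left
bin 7: place 12, 0 left
bin 5: place 10, 1 left
bin 6: place 9, 2 left
bin 1: place 4, 1 left
bin 2: place 3, 2 left
Final bins: [25,4] [25,3] [23] [22] [19,10] [19,9] [18,12] [17] [14,14] [14].

10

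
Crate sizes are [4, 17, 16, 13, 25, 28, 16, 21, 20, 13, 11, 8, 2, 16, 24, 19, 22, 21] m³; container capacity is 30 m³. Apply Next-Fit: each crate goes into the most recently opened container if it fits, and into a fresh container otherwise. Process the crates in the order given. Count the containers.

Put 4 m³ in container 1; 26 m³ remain.
Put 17 m³ in container 1; 9 m³ remain.
Put 16 m³ in container 2; 14 m³ remain.
Put 13 m³ in container 2; 1 m³ remain.
Put 25 m³ in container 3; 5 m³ remain.
Put 28 m³ in container 4; 2 m³ remain.
Put 16 m³ in container 5; 14 m³ remain.
Put 21 m³ in container 6; 9 m³ remain.
Put 20 m³ in container 7; 10 m³ remain.
Put 13 m³ in container 8; 17 m³ remain.
Put 11 m³ in container 8; 6 m³ remain.
Put 8 m³ in container 9; 22 m³ remain.
Put 2 m³ in container 9; 20 m³ remain.
Put 16 m³ in container 9; 4 m³ remain.
Put 24 m³ in container 10; 6 m³ remain.
Put 19 m³ in container 11; 11 m³ remain.
Put 22 m³ in container 12; 8 m³ remain.
Put 21 m³ in container 13; 9 m³ remain.
Final containers: [4,17] [16,13] [25] [28] [16] [21] [20] [13,11] [8,2,16] [24] [19] [22] [21].

13 containers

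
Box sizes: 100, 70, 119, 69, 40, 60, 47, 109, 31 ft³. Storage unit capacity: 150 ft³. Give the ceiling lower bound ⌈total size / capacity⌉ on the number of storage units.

Total size = 100 + 70 + 119 + 69 + 40 + 60 + 47 + 109 + 31 = 645 ft³.
⌈645 / 150⌉ = 5.

5 storage units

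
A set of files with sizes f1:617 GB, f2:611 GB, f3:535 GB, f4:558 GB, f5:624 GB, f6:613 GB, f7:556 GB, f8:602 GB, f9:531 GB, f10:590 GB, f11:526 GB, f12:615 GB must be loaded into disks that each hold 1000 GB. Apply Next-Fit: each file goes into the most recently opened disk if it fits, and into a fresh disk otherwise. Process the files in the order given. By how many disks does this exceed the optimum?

Next-Fit: [617] [611] [535] [558] [624] [613] [556] [602] [531] [590] [526] [615] → 12 disks.
12 files exceed 500 GB (half the capacity), and no two of those can share a disk, so at least 12 disks are needed.
So 12 is already optimal.

0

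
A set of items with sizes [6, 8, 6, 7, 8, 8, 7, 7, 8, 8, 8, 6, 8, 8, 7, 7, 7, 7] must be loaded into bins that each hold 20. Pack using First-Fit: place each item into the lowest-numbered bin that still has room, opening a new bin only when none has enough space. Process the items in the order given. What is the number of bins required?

9 bins

Put 6 in bin 1; 14 remain.
Put 8 in bin 1; 6 remain.
Put 6 in bin 1; 0 remain.
Put 7 in bin 2; 13 remain.
Put 8 in bin 2; 5 remain.
Put 8 in bin 3; 12 remain.
Put 7 in bin 3; 5 remain.
Put 7 in bin 4; 13 remain.
Put 8 in bin 4; 5 remain.
Put 8 in bin 5; 12 remain.
Put 8 in bin 5; 4 remain.
Put 6 in bin 6; 14 remain.
Put 8 in bin 6; 6 remain.
Put 8 in bin 7; 12 remain.
Put 7 in bin 7; 5 remain.
Put 7 in bin 8; 13 remain.
Put 7 in bin 8; 6 remain.
Put 7 in bin 9; 13 remain.
Final bins: [6,8,6] [7,8] [8,7] [7,8] [8,8] [6,8] [8,7] [7,7] [7].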